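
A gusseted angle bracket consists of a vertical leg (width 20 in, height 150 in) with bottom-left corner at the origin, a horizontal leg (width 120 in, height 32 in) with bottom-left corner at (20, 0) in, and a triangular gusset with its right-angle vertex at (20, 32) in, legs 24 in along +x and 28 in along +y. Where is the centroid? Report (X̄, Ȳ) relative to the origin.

X̄ = 48.30 in, Ȳ = 41.85 in

vertical leg: A = 20 × 150 = 3000.00, centroid at (10.00, 75.00).
horizontal leg: A = 120 × 32 = 3840.00, centroid at (80.00, 16.00).
gusset: A = ½·24·28 = 336.00, centroid at (28.00, 41.33).
ΣA = 7176.00 in²
ΣAX̄ = (3000.00)(10.00) + (3840.00)(80.00) + (336.00)(28.00) = 346608.00 in³
ΣAȲ = (3000.00)(75.00) + (3840.00)(16.00) + (336.00)(41.33) = 300328.00 in³
X̄ = 346608.00 / 7176.00 = 48.30 in
Ȳ = 300328.00 / 7176.00 = 41.85 in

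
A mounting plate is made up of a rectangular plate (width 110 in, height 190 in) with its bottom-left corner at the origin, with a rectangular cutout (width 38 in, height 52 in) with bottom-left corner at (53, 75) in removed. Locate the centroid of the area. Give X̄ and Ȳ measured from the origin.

X̄ = 53.22 in, Ȳ = 94.37 in

plate: A = 110 × 190 = 20900.00, centroid at (55.00, 95.00).
hole: A = −(38 × 52) = -1976.00, centroid at (72.00, 101.00).
ΣA = 18924.00 in²
ΣAX̄ = (20900.00)(55.00) + (-1976.00)(72.00) = 1007228.00 in³
ΣAȲ = (20900.00)(95.00) + (-1976.00)(101.00) = 1785924.00 in³
X̄ = 1007228.00 / 18924.00 = 53.22 in
Ȳ = 1785924.00 / 18924.00 = 94.37 in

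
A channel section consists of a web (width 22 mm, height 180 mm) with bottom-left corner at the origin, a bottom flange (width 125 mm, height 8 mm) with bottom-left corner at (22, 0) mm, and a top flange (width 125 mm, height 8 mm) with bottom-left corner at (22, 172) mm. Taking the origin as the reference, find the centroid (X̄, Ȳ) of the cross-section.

web: A = 22 × 180 = 3960.00, centroid at (11.00, 90.00).
bottom flange: A = 125 × 8 = 1000.00, centroid at (84.50, 4.00).
top flange: A = 125 × 8 = 1000.00, centroid at (84.50, 176.00).
ΣA = 5960.00 mm²
ΣAX̄ = (3960.00)(11.00) + (1000.00)(84.50) + (1000.00)(84.50) = 212560.00 mm³
ΣAȲ = (3960.00)(90.00) + (1000.00)(4.00) + (1000.00)(176.00) = 536400.00 mm³
X̄ = 212560.00 / 5960.00 = 35.66 mm
Ȳ = 536400.00 / 5960.00 = 90.00 mm

X̄ = 35.66 mm, Ȳ = 90.00 mm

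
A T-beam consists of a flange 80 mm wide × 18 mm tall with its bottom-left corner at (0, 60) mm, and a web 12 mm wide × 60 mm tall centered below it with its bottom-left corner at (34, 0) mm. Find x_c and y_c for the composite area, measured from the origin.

Part | A | x̄ᵢ | ȳᵢ | A·x̄ᵢ | A·ȳᵢ
web | 720.00 | 40.00 | 30.00 | 28800.00 | 21600.00
flange | 1440.00 | 40.00 | 69.00 | 57600.00 | 99360.00
Σ | 2160.00 |  |  | 86400.00 | 120960.00
x_c = 86400.00 / 2160.00 = 40.00 mm
y_c = 120960.00 / 2160.00 = 56.00 mm

x_c = 40.00 mm, y_c = 56.00 mm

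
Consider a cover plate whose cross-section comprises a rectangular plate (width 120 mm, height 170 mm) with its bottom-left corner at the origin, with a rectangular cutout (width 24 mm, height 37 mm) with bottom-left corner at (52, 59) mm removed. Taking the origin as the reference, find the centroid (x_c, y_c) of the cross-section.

Part | A | x̄ᵢ | ȳᵢ | A·x̄ᵢ | A·ȳᵢ
plate | 20400.00 | 60.00 | 85.00 | 1224000.00 | 1734000.00
hole | -888.00 | 64.00 | 77.50 | -56832.00 | -68820.00
Σ | 19512.00 |  |  | 1167168.00 | 1665180.00
x_c = 1167168.00 / 19512.00 = 59.82 mm
y_c = 1665180.00 / 19512.00 = 85.34 mm

x_c = 59.82 mm, y_c = 85.34 mm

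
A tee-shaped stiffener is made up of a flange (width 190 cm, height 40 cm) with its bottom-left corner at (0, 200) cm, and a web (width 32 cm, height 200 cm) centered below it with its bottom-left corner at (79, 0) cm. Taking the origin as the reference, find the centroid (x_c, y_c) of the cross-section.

x_c = 95.00 cm, y_c = 165.14 cm

web: A = 32 × 200 = 6400.00, centroid at (95.00, 100.00).
flange: A = 190 × 40 = 7600.00, centroid at (95.00, 220.00).
ΣA = 14000.00 cm², ΣAx_c = 1330000.00 cm³, ΣAy_c = 2312000.00 cm³.
x_c = 1330000.00/14000.00 = 95.00 cm; y_c = 2312000.00/14000.00 = 165.14 cm.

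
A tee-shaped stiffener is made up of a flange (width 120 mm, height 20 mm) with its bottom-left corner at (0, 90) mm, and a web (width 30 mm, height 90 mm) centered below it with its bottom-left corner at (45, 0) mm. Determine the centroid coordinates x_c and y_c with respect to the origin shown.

x_c = 60.00 mm, y_c = 70.88 mm

web: A = 30 × 90 = 2700.00, centroid at (60.00, 45.00).
flange: A = 120 × 20 = 2400.00, centroid at (60.00, 100.00).
ΣA = 5100.00 mm²
ΣAx_c = (2700.00)(60.00) + (2400.00)(60.00) = 306000.00 mm³
ΣAy_c = (2700.00)(45.00) + (2400.00)(100.00) = 361500.00 mm³
x_c = 306000.00 / 5100.00 = 60.00 mm
y_c = 361500.00 / 5100.00 = 70.88 mm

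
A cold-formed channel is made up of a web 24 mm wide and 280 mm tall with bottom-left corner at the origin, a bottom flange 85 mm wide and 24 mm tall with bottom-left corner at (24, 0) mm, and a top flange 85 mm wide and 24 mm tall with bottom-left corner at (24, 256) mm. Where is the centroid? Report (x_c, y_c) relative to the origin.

web: A = 24 × 280 = 6720.00, centroid at (12.00, 140.00).
bottom flange: A = 85 × 24 = 2040.00, centroid at (66.50, 12.00).
top flange: A = 85 × 24 = 2040.00, centroid at (66.50, 268.00).
ΣA = 10800.00 mm², ΣAx_c = 351960.00 mm³, ΣAy_c = 1512000.00 mm³.
x_c = 351960.00/10800.00 = 32.59 mm; y_c = 1512000.00/10800.00 = 140.00 mm.

x_c = 32.59 mm, y_c = 140.00 mm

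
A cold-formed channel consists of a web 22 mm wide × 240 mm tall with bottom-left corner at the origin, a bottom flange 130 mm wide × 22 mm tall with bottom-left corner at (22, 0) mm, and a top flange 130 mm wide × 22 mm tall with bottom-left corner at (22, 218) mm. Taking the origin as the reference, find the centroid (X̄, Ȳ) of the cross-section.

X̄ = 50.52 mm, Ȳ = 120.00 mm

web: A = 22 × 240 = 5280.00, centroid at (11.00, 120.00).
bottom flange: A = 130 × 22 = 2860.00, centroid at (87.00, 11.00).
top flange: A = 130 × 22 = 2860.00, centroid at (87.00, 229.00).
ΣA = 11000.00 mm², ΣAX̄ = 555720.00 mm³, ΣAȲ = 1320000.00 mm³.
X̄ = 555720.00/11000.00 = 50.52 mm; Ȳ = 1320000.00/11000.00 = 120.00 mm.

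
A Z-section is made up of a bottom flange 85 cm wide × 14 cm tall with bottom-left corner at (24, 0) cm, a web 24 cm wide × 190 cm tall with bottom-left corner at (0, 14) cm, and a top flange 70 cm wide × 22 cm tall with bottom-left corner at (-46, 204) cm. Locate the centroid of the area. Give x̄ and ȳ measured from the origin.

x̄ = 16.04 cm, ȳ = 114.74 cm

bottom flange: A = 85 × 14 = 1190.00, centroid at (66.50, 7.00).
web: A = 24 × 190 = 4560.00, centroid at (12.00, 109.00).
top flange: A = 70 × 22 = 1540.00, centroid at (-11.00, 215.00).
ΣA = 7290.00 cm², ΣAx̄ = 116915.00 cm³, ΣAȳ = 836470.00 cm³.
x̄ = 116915.00/7290.00 = 16.04 cm; ȳ = 836470.00/7290.00 = 114.74 cm.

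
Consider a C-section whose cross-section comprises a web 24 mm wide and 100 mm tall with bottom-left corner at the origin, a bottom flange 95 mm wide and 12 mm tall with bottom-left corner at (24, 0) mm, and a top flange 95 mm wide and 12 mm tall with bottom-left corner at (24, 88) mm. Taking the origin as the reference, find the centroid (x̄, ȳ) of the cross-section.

x̄ = 40.99 mm, ȳ = 50.00 mm

Part | A | x̄ᵢ | ȳᵢ | A·x̄ᵢ | A·ȳᵢ
web | 2400.00 | 12.00 | 50.00 | 28800.00 | 120000.00
bottom flange | 1140.00 | 71.50 | 6.00 | 81510.00 | 6840.00
top flange | 1140.00 | 71.50 | 94.00 | 81510.00 | 107160.00
Σ | 4680.00 |  |  | 191820.00 | 234000.00
x̄ = 191820.00 / 4680.00 = 40.99 mm
ȳ = 234000.00 / 4680.00 = 50.00 mm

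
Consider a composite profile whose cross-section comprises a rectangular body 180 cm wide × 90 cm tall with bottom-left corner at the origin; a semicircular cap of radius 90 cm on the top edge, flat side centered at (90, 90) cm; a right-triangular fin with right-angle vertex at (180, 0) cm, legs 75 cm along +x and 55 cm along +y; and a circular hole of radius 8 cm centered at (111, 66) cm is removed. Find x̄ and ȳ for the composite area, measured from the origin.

rectangular body: A = 180 × 90 = 16200.00, centroid at (90.00, 45.00).
semicircular top: A = ½π·90² = 12723.45, centroid at (90.00, 128.20).
triangular fin: A = ½·75·55 = 2062.50, centroid at (205.00, 18.33).
hole: A = −π·8² = -201.06, centroid at (111.00, 66.00).
ΣA = 30784.89 cm²
ΣAx̄ = (16200.00)(90.00) + (12723.45)(90.00) + (2062.50)(205.00) + (-201.06)(111.00) = 3003605.15 cm³
ΣAȳ = (16200.00)(45.00) + (12723.45)(128.20) + (2062.50)(18.33) + (-201.06)(66.00) = 2384652.93 cm³
x̄ = 3003605.15 / 30784.89 = 97.57 cm
ȳ = 2384652.93 / 30784.89 = 77.46 cm

x̄ = 97.57 cm, ȳ = 77.46 cm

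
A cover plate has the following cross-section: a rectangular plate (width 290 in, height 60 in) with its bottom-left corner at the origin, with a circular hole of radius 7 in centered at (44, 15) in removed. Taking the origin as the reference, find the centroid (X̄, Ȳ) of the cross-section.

Part | A | x̄ᵢ | ȳᵢ | A·x̄ᵢ | A·ȳᵢ
plate | 17400.00 | 145.00 | 30.00 | 2523000.00 | 522000.00
hole | -153.94 | 44.00 | 15.00 | -6773.27 | -2309.07
Σ | 17246.06 |  |  | 2516226.73 | 519690.93
X̄ = 2516226.73 / 17246.06 = 145.90 in
Ȳ = 519690.93 / 17246.06 = 30.13 in

X̄ = 145.90 in, Ȳ = 30.13 in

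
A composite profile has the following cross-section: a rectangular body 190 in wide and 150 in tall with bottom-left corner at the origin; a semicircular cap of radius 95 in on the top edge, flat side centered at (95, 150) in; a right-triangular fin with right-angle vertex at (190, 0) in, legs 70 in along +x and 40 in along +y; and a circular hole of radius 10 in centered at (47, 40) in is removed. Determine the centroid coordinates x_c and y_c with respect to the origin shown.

rectangular body: A = 190 × 150 = 28500.00, centroid at (95.00, 75.00).
semicircular top: A = ½π·95² = 14176.44, centroid at (95.00, 190.32).
triangular fin: A = ½·70·40 = 1400.00, centroid at (213.33, 13.33).
hole: A = −π·10² = -314.16, centroid at (47.00, 40.00).
ΣA = 43762.28 in², ΣAx_c = 4338162.68 in³, ΣAy_c = 4841649.16 in³.
x_c = 4338162.68/43762.28 = 99.13 in; y_c = 4841649.16/43762.28 = 110.64 in.

x_c = 99.13 in, y_c = 110.64 in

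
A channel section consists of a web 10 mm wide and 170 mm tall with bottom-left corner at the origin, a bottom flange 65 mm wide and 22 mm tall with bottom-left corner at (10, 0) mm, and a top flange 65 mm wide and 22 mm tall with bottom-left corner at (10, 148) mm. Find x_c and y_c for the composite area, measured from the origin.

x_c = 28.52 mm, y_c = 85.00 mm

web: A = 10 × 170 = 1700.00, centroid at (5.00, 85.00).
bottom flange: A = 65 × 22 = 1430.00, centroid at (42.50, 11.00).
top flange: A = 65 × 22 = 1430.00, centroid at (42.50, 159.00).
ΣA = 4560.00 mm², ΣAx_c = 130050.00 mm³, ΣAy_c = 387600.00 mm³.
x_c = 130050.00/4560.00 = 28.52 mm; y_c = 387600.00/4560.00 = 85.00 mm.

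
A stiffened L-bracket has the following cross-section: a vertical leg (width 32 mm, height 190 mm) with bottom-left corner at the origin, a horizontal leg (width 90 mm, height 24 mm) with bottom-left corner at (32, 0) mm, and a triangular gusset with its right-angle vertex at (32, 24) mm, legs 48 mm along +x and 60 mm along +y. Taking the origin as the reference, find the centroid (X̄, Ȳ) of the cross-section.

vertical leg: A = 32 × 190 = 6080.00, centroid at (16.00, 95.00).
horizontal leg: A = 90 × 24 = 2160.00, centroid at (77.00, 12.00).
gusset: A = ½·48·60 = 1440.00, centroid at (48.00, 44.00).
ΣA = 9680.00 mm², ΣAX̄ = 332720.00 mm³, ΣAȲ = 666880.00 mm³.
X̄ = 332720.00/9680.00 = 34.37 mm; Ȳ = 666880.00/9680.00 = 68.89 mm.

X̄ = 34.37 mm, Ȳ = 68.89 mm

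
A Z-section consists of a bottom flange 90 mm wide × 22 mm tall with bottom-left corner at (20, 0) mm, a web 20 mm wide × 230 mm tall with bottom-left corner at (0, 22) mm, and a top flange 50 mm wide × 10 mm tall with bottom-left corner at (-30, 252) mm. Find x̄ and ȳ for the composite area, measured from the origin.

bottom flange: A = 90 × 22 = 1980.00, centroid at (65.00, 11.00).
web: A = 20 × 230 = 4600.00, centroid at (10.00, 137.00).
top flange: A = 50 × 10 = 500.00, centroid at (-5.00, 257.00).
ΣA = 7080.00 mm², ΣAx̄ = 172200.00 mm³, ΣAȳ = 780480.00 mm³.
x̄ = 172200.00/7080.00 = 24.32 mm; ȳ = 780480.00/7080.00 = 110.24 mm.

x̄ = 24.32 mm, ȳ = 110.24 mm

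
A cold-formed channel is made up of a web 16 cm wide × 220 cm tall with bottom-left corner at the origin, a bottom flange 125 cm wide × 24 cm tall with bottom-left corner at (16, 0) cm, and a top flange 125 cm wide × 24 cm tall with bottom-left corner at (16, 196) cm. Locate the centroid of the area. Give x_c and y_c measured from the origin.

x_c = 52.43 cm, y_c = 110.00 cm

Part | A | x̄ᵢ | ȳᵢ | A·x̄ᵢ | A·ȳᵢ
web | 3520.00 | 8.00 | 110.00 | 28160.00 | 387200.00
bottom flange | 3000.00 | 78.50 | 12.00 | 235500.00 | 36000.00
top flange | 3000.00 | 78.50 | 208.00 | 235500.00 | 624000.00
Σ | 9520.00 |  |  | 499160.00 | 1047200.00
x_c = 499160.00 / 9520.00 = 52.43 cm
y_c = 1047200.00 / 9520.00 = 110.00 cm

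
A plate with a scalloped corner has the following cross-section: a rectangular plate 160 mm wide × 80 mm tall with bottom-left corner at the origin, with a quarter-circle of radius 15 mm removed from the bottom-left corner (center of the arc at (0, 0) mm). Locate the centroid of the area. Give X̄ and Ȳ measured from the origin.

X̄ = 81.03 mm, Ȳ = 40.47 mm

plate: A = 160 × 80 = 12800.00, centroid at (80.00, 40.00).
removed quarter-circle: A = −¼π·15² = -176.71, centroid at (6.37, 6.37).
ΣA = 12623.29 mm²
ΣAX̄ = (12800.00)(80.00) + (-176.71)(6.37) = 1022875.00 mm³
ΣAȲ = (12800.00)(40.00) + (-176.71)(6.37) = 510875.00 mm³
X̄ = 1022875.00 / 12623.29 = 81.03 mm
Ȳ = 510875.00 / 12623.29 = 40.47 mm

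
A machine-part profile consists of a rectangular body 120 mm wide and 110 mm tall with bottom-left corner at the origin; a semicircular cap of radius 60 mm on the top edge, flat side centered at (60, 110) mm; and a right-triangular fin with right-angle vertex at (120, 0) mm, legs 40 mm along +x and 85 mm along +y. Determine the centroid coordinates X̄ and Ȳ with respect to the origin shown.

Part | A | x̄ᵢ | ȳᵢ | A·x̄ᵢ | A·ȳᵢ
rectangular body | 13200.00 | 60.00 | 55.00 | 792000.00 | 726000.00
semicircular top | 5654.87 | 60.00 | 135.46 | 339292.01 | 766035.35
triangular fin | 1700.00 | 133.33 | 28.33 | 226666.67 | 48166.67
Σ | 20554.87 |  |  | 1357958.67 | 1540202.01
X̄ = 1357958.67 / 20554.87 = 66.07 mm
Ȳ = 1540202.01 / 20554.87 = 74.93 mm

X̄ = 66.07 mm, Ȳ = 74.93 mm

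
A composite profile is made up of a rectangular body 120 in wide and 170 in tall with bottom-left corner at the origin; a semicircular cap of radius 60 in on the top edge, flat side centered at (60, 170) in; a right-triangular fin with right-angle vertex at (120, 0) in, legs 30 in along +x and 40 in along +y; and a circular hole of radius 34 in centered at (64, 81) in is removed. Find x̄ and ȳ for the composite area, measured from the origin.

rectangular body: A = 120 × 170 = 20400.00, centroid at (60.00, 85.00).
semicircular top: A = ½π·60² = 5654.87, centroid at (60.00, 195.46).
triangular fin: A = ½·30·40 = 600.00, centroid at (130.00, 13.33).
hole: A = −π·34² = -3631.68, centroid at (64.00, 81.00).
ΣA = 23023.19 in²
ΣAx̄ = (20400.00)(60.00) + (5654.87)(60.00) + (600.00)(130.00) + (-3631.68)(64.00) = 1408864.42 in³
ΣAȳ = (20400.00)(85.00) + (5654.87)(195.46) + (600.00)(13.33) + (-3631.68)(81.00) = 2553161.18 in³
x̄ = 1408864.42 / 23023.19 = 61.19 in
ȳ = 2553161.18 / 23023.19 = 110.90 in

x̄ = 61.19 in, ȳ = 110.90 in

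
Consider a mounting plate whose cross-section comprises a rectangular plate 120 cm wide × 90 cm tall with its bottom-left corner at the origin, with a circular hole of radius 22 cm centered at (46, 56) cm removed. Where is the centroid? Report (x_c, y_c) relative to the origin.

x_c = 62.29 cm, y_c = 43.20 cm

plate: A = 120 × 90 = 10800.00, centroid at (60.00, 45.00).
hole: A = −π·22² = -1520.53, centroid at (46.00, 56.00).
ΣA = 9279.47 cm², ΣAx_c = 578055.58 cm³, ΣAy_c = 400850.27 cm³.
x_c = 578055.58/9279.47 = 62.29 cm; y_c = 400850.27/9279.47 = 43.20 cm.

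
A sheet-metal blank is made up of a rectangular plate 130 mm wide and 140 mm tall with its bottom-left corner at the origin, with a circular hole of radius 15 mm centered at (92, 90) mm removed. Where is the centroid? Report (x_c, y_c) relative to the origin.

Part | A | x̄ᵢ | ȳᵢ | A·x̄ᵢ | A·ȳᵢ
plate | 18200.00 | 65.00 | 70.00 | 1183000.00 | 1274000.00
hole | -706.86 | 92.00 | 90.00 | -65030.97 | -63617.25
Σ | 17493.14 |  |  | 1117969.03 | 1210382.75
x_c = 1117969.03 / 17493.14 = 63.91 mm
y_c = 1210382.75 / 17493.14 = 69.19 mm

x_c = 63.91 mm, y_c = 69.19 mm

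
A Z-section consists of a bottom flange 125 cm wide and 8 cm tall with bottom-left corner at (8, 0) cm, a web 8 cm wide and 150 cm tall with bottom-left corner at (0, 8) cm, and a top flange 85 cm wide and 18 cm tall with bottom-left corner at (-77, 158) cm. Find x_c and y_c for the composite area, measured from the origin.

bottom flange: A = 125 × 8 = 1000.00, centroid at (70.50, 4.00).
web: A = 8 × 150 = 1200.00, centroid at (4.00, 83.00).
top flange: A = 85 × 18 = 1530.00, centroid at (-34.50, 167.00).
ΣA = 3730.00 cm², ΣAx_c = 22515.00 cm³, ΣAy_c = 359110.00 cm³.
x_c = 22515.00/3730.00 = 6.04 cm; y_c = 359110.00/3730.00 = 96.28 cm.

x_c = 6.04 cm, y_c = 96.28 cm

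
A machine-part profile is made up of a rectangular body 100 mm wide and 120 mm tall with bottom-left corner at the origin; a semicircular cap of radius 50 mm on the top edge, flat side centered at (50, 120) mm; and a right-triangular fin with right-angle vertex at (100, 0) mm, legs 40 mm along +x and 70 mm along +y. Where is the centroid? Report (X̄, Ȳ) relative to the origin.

rectangular body: A = 100 × 120 = 12000.00, centroid at (50.00, 60.00).
semicircular top: A = ½π·50² = 3926.99, centroid at (50.00, 141.22).
triangular fin: A = ½·40·70 = 1400.00, centroid at (113.33, 23.33).
ΣA = 17326.99 mm²
ΣAX̄ = (12000.00)(50.00) + (3926.99)(50.00) + (1400.00)(113.33) = 955016.21 mm³
ΣAȲ = (12000.00)(60.00) + (3926.99)(141.22) + (1400.00)(23.33) = 1307238.90 mm³
X̄ = 955016.21 / 17326.99 = 55.12 mm
Ȳ = 1307238.90 / 17326.99 = 75.45 mm

X̄ = 55.12 mm, Ȳ = 75.45 mm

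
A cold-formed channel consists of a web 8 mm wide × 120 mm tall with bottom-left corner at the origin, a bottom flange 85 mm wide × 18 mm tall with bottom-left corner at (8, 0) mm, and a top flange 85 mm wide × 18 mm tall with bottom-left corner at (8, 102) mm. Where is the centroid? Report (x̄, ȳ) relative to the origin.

Part | A | x̄ᵢ | ȳᵢ | A·x̄ᵢ | A·ȳᵢ
web | 960.00 | 4.00 | 60.00 | 3840.00 | 57600.00
bottom flange | 1530.00 | 50.50 | 9.00 | 77265.00 | 13770.00
top flange | 1530.00 | 50.50 | 111.00 | 77265.00 | 169830.00
Σ | 4020.00 |  |  | 158370.00 | 241200.00
x̄ = 158370.00 / 4020.00 = 39.40 mm
ȳ = 241200.00 / 4020.00 = 60.00 mm

x̄ = 39.40 mm, ȳ = 60.00 mm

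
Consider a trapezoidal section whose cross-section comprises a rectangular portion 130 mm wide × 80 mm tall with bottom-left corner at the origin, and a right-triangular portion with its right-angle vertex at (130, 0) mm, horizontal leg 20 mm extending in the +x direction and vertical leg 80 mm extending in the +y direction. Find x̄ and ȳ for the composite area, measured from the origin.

x̄ = 70.12 mm, ȳ = 39.05 mm

Part | A | x̄ᵢ | ȳᵢ | A·x̄ᵢ | A·ȳᵢ
rectangular portion | 10400.00 | 65.00 | 40.00 | 676000.00 | 416000.00
triangular portion | 800.00 | 136.67 | 26.67 | 109333.33 | 21333.33
Σ | 11200.00 |  |  | 785333.33 | 437333.33
x̄ = 785333.33 / 11200.00 = 70.12 mm
ȳ = 437333.33 / 11200.00 = 39.05 mm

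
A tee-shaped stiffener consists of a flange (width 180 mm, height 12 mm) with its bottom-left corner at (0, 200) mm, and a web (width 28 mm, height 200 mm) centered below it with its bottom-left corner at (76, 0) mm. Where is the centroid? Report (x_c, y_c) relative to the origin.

x_c = 90.00 mm, y_c = 129.51 mm

web: A = 28 × 200 = 5600.00, centroid at (90.00, 100.00).
flange: A = 180 × 12 = 2160.00, centroid at (90.00, 206.00).
ΣA = 7760.00 mm²
ΣAx_c = (5600.00)(90.00) + (2160.00)(90.00) = 698400.00 mm³
ΣAy_c = (5600.00)(100.00) + (2160.00)(206.00) = 1004960.00 mm³
x_c = 698400.00 / 7760.00 = 90.00 mm
y_c = 1004960.00 / 7760.00 = 129.51 mm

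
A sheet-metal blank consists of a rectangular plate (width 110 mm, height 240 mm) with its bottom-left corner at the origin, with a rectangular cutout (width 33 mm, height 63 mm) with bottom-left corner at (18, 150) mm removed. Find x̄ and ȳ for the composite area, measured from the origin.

Part | A | x̄ᵢ | ȳᵢ | A·x̄ᵢ | A·ȳᵢ
plate | 26400.00 | 55.00 | 120.00 | 1452000.00 | 3168000.00
hole | -2079.00 | 34.50 | 181.50 | -71725.50 | -377338.50
Σ | 24321.00 |  |  | 1380274.50 | 2790661.50
x̄ = 1380274.50 / 24321.00 = 56.75 mm
ȳ = 2790661.50 / 24321.00 = 114.74 mm

x̄ = 56.75 mm, ȳ = 114.74 mm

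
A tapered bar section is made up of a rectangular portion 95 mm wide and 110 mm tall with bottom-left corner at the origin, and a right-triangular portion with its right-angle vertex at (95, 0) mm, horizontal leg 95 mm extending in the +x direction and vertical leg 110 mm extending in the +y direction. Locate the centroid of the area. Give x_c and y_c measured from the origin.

x_c = 73.89 mm, y_c = 48.89 mm

rectangular portion: A = 95 × 110 = 10450.00, centroid at (47.50, 55.00).
triangular portion: A = ½·95·110 = 5225.00, centroid at (126.67, 36.67).
ΣA = 15675.00 mm², ΣAx_c = 1158208.33 mm³, ΣAy_c = 766333.33 mm³.
x_c = 1158208.33/15675.00 = 73.89 mm; y_c = 766333.33/15675.00 = 48.89 mm.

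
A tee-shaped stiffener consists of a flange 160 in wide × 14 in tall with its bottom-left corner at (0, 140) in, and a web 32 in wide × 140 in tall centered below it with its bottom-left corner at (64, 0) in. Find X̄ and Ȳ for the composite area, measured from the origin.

Part | A | x̄ᵢ | ȳᵢ | A·x̄ᵢ | A·ȳᵢ
web | 4480.00 | 80.00 | 70.00 | 358400.00 | 313600.00
flange | 2240.00 | 80.00 | 147.00 | 179200.00 | 329280.00
Σ | 6720.00 |  |  | 537600.00 | 642880.00
X̄ = 537600.00 / 6720.00 = 80.00 in
Ȳ = 642880.00 / 6720.00 = 95.67 in

X̄ = 80.00 in, Ȳ = 95.67 in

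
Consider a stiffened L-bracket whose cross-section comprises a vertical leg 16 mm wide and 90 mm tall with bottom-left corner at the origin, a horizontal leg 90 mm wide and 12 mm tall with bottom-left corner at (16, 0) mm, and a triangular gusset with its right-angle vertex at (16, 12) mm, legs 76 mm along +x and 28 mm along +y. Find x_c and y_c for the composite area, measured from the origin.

vertical leg: A = 16 × 90 = 1440.00, centroid at (8.00, 45.00).
horizontal leg: A = 90 × 12 = 1080.00, centroid at (61.00, 6.00).
gusset: A = ½·76·28 = 1064.00, centroid at (41.33, 21.33).
ΣA = 3584.00 mm², ΣAx_c = 121378.67 mm³, ΣAy_c = 93978.67 mm³.
x_c = 121378.67/3584.00 = 33.87 mm; y_c = 93978.67/3584.00 = 26.22 mm.

x_c = 33.87 mm, y_c = 26.22 mm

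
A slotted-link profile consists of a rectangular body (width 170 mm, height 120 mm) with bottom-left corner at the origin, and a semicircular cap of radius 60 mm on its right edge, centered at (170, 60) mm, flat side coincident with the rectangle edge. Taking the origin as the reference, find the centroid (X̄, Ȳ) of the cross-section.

rectangular body: A = 170 × 120 = 20400.00, centroid at (85.00, 60.00).
semicircular end: A = ½π·60² = 5654.87, centroid at (195.46, 60.00).
ΣA = 26054.87 mm²
ΣAX̄ = (20400.00)(85.00) + (5654.87)(195.46) = 2839327.35 mm³
ΣAȲ = (20400.00)(60.00) + (5654.87)(60.00) = 1563292.01 mm³
X̄ = 2839327.35 / 26054.87 = 108.97 mm
Ȳ = 1563292.01 / 26054.87 = 60.00 mm

X̄ = 108.97 mm, Ȳ = 60.00 mm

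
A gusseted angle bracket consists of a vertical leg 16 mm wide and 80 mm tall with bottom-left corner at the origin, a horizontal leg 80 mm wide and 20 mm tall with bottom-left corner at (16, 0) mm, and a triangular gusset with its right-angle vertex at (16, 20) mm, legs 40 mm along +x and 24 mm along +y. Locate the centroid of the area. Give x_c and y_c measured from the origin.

vertical leg: A = 16 × 80 = 1280.00, centroid at (8.00, 40.00).
horizontal leg: A = 80 × 20 = 1600.00, centroid at (56.00, 10.00).
gusset: A = ½·40·24 = 480.00, centroid at (29.33, 28.00).
ΣA = 3360.00 mm²
ΣAx_c = (1280.00)(8.00) + (1600.00)(56.00) + (480.00)(29.33) = 113920.00 mm³
ΣAy_c = (1280.00)(40.00) + (1600.00)(10.00) + (480.00)(28.00) = 80640.00 mm³
x_c = 113920.00 / 3360.00 = 33.90 mm
y_c = 80640.00 / 3360.00 = 24.00 mm

x_c = 33.90 mm, y_c = 24.00 mm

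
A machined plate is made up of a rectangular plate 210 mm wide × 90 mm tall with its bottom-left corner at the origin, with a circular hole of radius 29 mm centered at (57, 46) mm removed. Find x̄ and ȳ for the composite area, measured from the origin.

x̄ = 112.80 mm, ȳ = 44.84 mm

Part | A | x̄ᵢ | ȳᵢ | A·x̄ᵢ | A·ȳᵢ
plate | 18900.00 | 105.00 | 45.00 | 1984500.00 | 850500.00
hole | -2642.08 | 57.00 | 46.00 | -150598.53 | -121535.65
Σ | 16257.92 |  |  | 1833901.47 | 728964.35
x̄ = 1833901.47 / 16257.92 = 112.80 mm
ȳ = 728964.35 / 16257.92 = 44.84 mm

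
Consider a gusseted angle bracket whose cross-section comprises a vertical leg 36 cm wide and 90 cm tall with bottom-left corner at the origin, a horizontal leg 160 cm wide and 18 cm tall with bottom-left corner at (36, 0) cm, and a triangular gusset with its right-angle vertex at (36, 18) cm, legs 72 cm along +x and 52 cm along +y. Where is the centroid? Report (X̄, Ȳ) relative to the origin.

vertical leg: A = 36 × 90 = 3240.00, centroid at (18.00, 45.00).
horizontal leg: A = 160 × 18 = 2880.00, centroid at (116.00, 9.00).
gusset: A = ½·72·52 = 1872.00, centroid at (60.00, 35.33).
ΣA = 7992.00 cm², ΣAX̄ = 504720.00 cm³, ΣAȲ = 237864.00 cm³.
X̄ = 504720.00/7992.00 = 63.15 cm; Ȳ = 237864.00/7992.00 = 29.76 cm.

X̄ = 63.15 cm, Ȳ = 29.76 cm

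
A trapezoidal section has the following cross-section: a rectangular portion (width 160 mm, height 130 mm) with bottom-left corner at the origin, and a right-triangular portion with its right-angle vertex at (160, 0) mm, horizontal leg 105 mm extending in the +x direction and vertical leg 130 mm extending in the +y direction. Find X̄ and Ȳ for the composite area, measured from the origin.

X̄ = 108.41 mm, Ȳ = 59.65 mm

Part | A | x̄ᵢ | ȳᵢ | A·x̄ᵢ | A·ȳᵢ
rectangular portion | 20800.00 | 80.00 | 65.00 | 1664000.00 | 1352000.00
triangular portion | 6825.00 | 195.00 | 43.33 | 1330875.00 | 295750.00
Σ | 27625.00 |  |  | 2994875.00 | 1647750.00
X̄ = 2994875.00 / 27625.00 = 108.41 mm
Ȳ = 1647750.00 / 27625.00 = 59.65 mm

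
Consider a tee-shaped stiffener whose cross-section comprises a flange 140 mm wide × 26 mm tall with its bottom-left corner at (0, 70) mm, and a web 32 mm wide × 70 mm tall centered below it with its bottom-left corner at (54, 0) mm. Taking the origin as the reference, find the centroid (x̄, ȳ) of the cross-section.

web: A = 32 × 70 = 2240.00, centroid at (70.00, 35.00).
flange: A = 140 × 26 = 3640.00, centroid at (70.00, 83.00).
ΣA = 5880.00 mm²
ΣAx̄ = (2240.00)(70.00) + (3640.00)(70.00) = 411600.00 mm³
ΣAȳ = (2240.00)(35.00) + (3640.00)(83.00) = 380520.00 mm³
x̄ = 411600.00 / 5880.00 = 70.00 mm
ȳ = 380520.00 / 5880.00 = 64.71 mm

x̄ = 70.00 mm, ȳ = 64.71 mm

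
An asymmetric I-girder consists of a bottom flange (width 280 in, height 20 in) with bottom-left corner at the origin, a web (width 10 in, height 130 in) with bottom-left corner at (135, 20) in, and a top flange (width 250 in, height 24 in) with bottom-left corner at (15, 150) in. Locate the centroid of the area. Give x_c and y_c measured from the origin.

bottom flange: A = 280 × 20 = 5600.00, centroid at (140.00, 10.00).
web: A = 10 × 130 = 1300.00, centroid at (140.00, 85.00).
top flange: A = 250 × 24 = 6000.00, centroid at (140.00, 162.00).
ΣA = 12900.00 in²
ΣAx_c = (5600.00)(140.00) + (1300.00)(140.00) + (6000.00)(140.00) = 1806000.00 in³
ΣAy_c = (5600.00)(10.00) + (1300.00)(85.00) + (6000.00)(162.00) = 1138500.00 in³
x_c = 1806000.00 / 12900.00 = 140.00 in
y_c = 1138500.00 / 12900.00 = 88.26 in

x_c = 140.00 in, y_c = 88.26 in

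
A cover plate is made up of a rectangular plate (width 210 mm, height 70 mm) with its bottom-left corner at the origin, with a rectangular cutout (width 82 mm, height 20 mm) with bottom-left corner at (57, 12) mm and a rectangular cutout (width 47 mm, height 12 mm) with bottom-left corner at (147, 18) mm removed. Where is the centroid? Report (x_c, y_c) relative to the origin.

x_c = 102.96 mm, y_c = 37.20 mm

plate: A = 210 × 70 = 14700.00, centroid at (105.00, 35.00).
hole 1: A = −(82 × 20) = -1640.00, centroid at (98.00, 22.00).
hole 2: A = −(47 × 12) = -564.00, centroid at (170.50, 24.00).
ΣA = 12496.00 mm²
ΣAx_c = (14700.00)(105.00) + (-1640.00)(98.00) + (-564.00)(170.50) = 1286618.00 mm³
ΣAy_c = (14700.00)(35.00) + (-1640.00)(22.00) + (-564.00)(24.00) = 464884.00 mm³
x_c = 1286618.00 / 12496.00 = 102.96 mm
y_c = 464884.00 / 12496.00 = 37.20 mm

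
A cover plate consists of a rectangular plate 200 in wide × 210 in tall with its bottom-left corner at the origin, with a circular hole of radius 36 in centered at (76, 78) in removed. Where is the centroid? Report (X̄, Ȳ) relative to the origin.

plate: A = 200 × 210 = 42000.00, centroid at (100.00, 105.00).
hole: A = −π·36² = -4071.50, centroid at (76.00, 78.00).
ΣA = 37928.50 in²
ΣAX̄ = (42000.00)(100.00) + (-4071.50)(76.00) = 3890565.69 in³
ΣAȲ = (42000.00)(105.00) + (-4071.50)(78.00) = 4092422.68 in³
X̄ = 3890565.69 / 37928.50 = 102.58 in
Ȳ = 4092422.68 / 37928.50 = 107.90 in

X̄ = 102.58 in, Ȳ = 107.90 in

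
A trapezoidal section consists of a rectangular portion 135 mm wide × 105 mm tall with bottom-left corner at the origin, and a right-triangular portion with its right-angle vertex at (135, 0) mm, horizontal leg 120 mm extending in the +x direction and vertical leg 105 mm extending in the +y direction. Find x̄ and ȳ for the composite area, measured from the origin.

rectangular portion: A = 135 × 105 = 14175.00, centroid at (67.50, 52.50).
triangular portion: A = ½·120·105 = 6300.00, centroid at (175.00, 35.00).
ΣA = 20475.00 mm²
ΣAx̄ = (14175.00)(67.50) + (6300.00)(175.00) = 2059312.50 mm³
ΣAȳ = (14175.00)(52.50) + (6300.00)(35.00) = 964687.50 mm³
x̄ = 2059312.50 / 20475.00 = 100.58 mm
ȳ = 964687.50 / 20475.00 = 47.12 mm

x̄ = 100.58 mm, ȳ = 47.12 mm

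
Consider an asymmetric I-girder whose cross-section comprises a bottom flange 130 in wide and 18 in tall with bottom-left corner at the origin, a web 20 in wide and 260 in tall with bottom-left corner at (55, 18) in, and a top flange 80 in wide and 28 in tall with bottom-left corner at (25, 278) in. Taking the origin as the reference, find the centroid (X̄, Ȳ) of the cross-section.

X̄ = 65.00 in, Ȳ = 147.72 in

bottom flange: A = 130 × 18 = 2340.00, centroid at (65.00, 9.00).
web: A = 20 × 260 = 5200.00, centroid at (65.00, 148.00).
top flange: A = 80 × 28 = 2240.00, centroid at (65.00, 292.00).
ΣA = 9780.00 in²
ΣAX̄ = (2340.00)(65.00) + (5200.00)(65.00) + (2240.00)(65.00) = 635700.00 in³
ΣAȲ = (2340.00)(9.00) + (5200.00)(148.00) + (2240.00)(292.00) = 1444740.00 in³
X̄ = 635700.00 / 9780.00 = 65.00 in
Ȳ = 1444740.00 / 9780.00 = 147.72 in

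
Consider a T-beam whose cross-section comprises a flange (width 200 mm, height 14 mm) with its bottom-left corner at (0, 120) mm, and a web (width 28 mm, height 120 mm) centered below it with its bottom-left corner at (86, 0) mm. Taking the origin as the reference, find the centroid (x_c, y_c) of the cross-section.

Part | A | x̄ᵢ | ȳᵢ | A·x̄ᵢ | A·ȳᵢ
web | 3360.00 | 100.00 | 60.00 | 336000.00 | 201600.00
flange | 2800.00 | 100.00 | 127.00 | 280000.00 | 355600.00
Σ | 6160.00 |  |  | 616000.00 | 557200.00
x_c = 616000.00 / 6160.00 = 100.00 mm
y_c = 557200.00 / 6160.00 = 90.45 mm

x_c = 100.00 mm, y_c = 90.45 mm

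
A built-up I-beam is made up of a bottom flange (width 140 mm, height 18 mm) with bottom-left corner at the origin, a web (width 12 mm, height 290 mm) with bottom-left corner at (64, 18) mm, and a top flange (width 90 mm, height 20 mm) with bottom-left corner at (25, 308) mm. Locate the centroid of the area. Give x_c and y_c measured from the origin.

Part | A | x̄ᵢ | ȳᵢ | A·x̄ᵢ | A·ȳᵢ
bottom flange | 2520.00 | 70.00 | 9.00 | 176400.00 | 22680.00
web | 3480.00 | 70.00 | 163.00 | 243600.00 | 567240.00
top flange | 1800.00 | 70.00 | 318.00 | 126000.00 | 572400.00
Σ | 7800.00 |  |  | 546000.00 | 1162320.00
x_c = 546000.00 / 7800.00 = 70.00 mm
y_c = 1162320.00 / 7800.00 = 149.02 mm

x_c = 70.00 mm, y_c = 149.02 mm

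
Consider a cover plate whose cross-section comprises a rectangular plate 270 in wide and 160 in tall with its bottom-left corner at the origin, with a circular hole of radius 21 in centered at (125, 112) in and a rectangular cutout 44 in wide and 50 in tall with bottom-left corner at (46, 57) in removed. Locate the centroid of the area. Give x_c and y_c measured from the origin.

x_c = 139.07 in, y_c = 78.77 in

plate: A = 270 × 160 = 43200.00, centroid at (135.00, 80.00).
hole 1: A = −π·21² = -1385.44, centroid at (125.00, 112.00).
hole 2: A = −(44 × 50) = -2200.00, centroid at (68.00, 82.00).
ΣA = 39614.56 in²
ΣAx_c = (43200.00)(135.00) + (-1385.44)(125.00) + (-2200.00)(68.00) = 5509219.70 in³
ΣAy_c = (43200.00)(80.00) + (-1385.44)(112.00) + (-2200.00)(82.00) = 3120430.46 in³
x_c = 5509219.70 / 39614.56 = 139.07 in
y_c = 3120430.46 / 39614.56 = 78.77 in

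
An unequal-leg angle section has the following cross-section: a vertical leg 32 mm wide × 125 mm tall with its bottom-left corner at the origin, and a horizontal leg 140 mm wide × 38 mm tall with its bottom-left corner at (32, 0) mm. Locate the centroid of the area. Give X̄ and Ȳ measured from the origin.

X̄ = 65.09 mm, Ȳ = 37.67 mm

vertical leg: A = 32 × 125 = 4000.00, centroid at (16.00, 62.50).
horizontal leg: A = 140 × 38 = 5320.00, centroid at (102.00, 19.00).
ΣA = 9320.00 mm²
ΣAX̄ = (4000.00)(16.00) + (5320.00)(102.00) = 606640.00 mm³
ΣAȲ = (4000.00)(62.50) + (5320.00)(19.00) = 351080.00 mm³
X̄ = 606640.00 / 9320.00 = 65.09 mm
Ȳ = 351080.00 / 9320.00 = 37.67 mm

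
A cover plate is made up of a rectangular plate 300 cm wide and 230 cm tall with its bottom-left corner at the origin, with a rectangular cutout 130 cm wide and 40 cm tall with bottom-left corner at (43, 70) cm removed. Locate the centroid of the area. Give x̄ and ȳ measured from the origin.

Part | A | x̄ᵢ | ȳᵢ | A·x̄ᵢ | A·ȳᵢ
plate | 69000.00 | 150.00 | 115.00 | 10350000.00 | 7935000.00
hole | -5200.00 | 108.00 | 90.00 | -561600.00 | -468000.00
Σ | 63800.00 |  |  | 9788400.00 | 7467000.00
x̄ = 9788400.00 / 63800.00 = 153.42 cm
ȳ = 7467000.00 / 63800.00 = 117.04 cm

x̄ = 153.42 cm, ȳ = 117.04 cm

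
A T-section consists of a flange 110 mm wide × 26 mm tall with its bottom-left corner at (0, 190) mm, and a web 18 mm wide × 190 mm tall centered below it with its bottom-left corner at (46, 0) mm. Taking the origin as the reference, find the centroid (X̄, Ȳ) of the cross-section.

Part | A | x̄ᵢ | ȳᵢ | A·x̄ᵢ | A·ȳᵢ
web | 3420.00 | 55.00 | 95.00 | 188100.00 | 324900.00
flange | 2860.00 | 55.00 | 203.00 | 157300.00 | 580580.00
Σ | 6280.00 |  |  | 345400.00 | 905480.00
X̄ = 345400.00 / 6280.00 = 55.00 mm
Ȳ = 905480.00 / 6280.00 = 144.18 mm

X̄ = 55.00 mm, Ȳ = 144.18 mm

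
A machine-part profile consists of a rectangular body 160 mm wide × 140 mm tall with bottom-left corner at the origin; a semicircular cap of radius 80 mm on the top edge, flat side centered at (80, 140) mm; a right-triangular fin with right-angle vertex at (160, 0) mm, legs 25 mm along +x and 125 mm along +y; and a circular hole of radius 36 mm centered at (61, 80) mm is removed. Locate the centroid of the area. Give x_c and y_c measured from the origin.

rectangular body: A = 160 × 140 = 22400.00, centroid at (80.00, 70.00).
semicircular top: A = ½π·80² = 10053.10, centroid at (80.00, 173.95).
triangular fin: A = ½·25·125 = 1562.50, centroid at (168.33, 41.67).
hole: A = −π·36² = -4071.50, centroid at (61.00, 80.00).
ΣA = 29944.09 mm², ΣAx_c = 2610906.80 mm³, ΣAy_c = 3056150.68 mm³.
x_c = 2610906.80/29944.09 = 87.19 mm; y_c = 3056150.68/29944.09 = 102.06 mm.

x_c = 87.19 mm, y_c = 102.06 mm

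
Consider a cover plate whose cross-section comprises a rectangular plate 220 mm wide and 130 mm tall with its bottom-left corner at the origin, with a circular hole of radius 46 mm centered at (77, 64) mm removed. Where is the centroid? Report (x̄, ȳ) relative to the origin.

x̄ = 119.99 mm, ȳ = 65.30 mm

plate: A = 220 × 130 = 28600.00, centroid at (110.00, 65.00).
hole: A = −π·46² = -6647.61, centroid at (77.00, 64.00).
ΣA = 21952.39 mm², ΣAx̄ = 2634134.03 mm³, ΣAȳ = 1433552.96 mm³.
x̄ = 2634134.03/21952.39 = 119.99 mm; ȳ = 1433552.96/21952.39 = 65.30 mm.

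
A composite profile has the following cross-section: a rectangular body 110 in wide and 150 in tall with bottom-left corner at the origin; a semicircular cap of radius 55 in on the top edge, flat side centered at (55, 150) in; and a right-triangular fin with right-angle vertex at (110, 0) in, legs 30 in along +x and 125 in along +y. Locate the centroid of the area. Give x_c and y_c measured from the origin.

x_c = 60.27 in, y_c = 92.50 in

rectangular body: A = 110 × 150 = 16500.00, centroid at (55.00, 75.00).
semicircular top: A = ½π·55² = 4751.66, centroid at (55.00, 173.34).
triangular fin: A = ½·30·125 = 1875.00, centroid at (120.00, 41.67).
ΣA = 23126.66 in², ΣAx_c = 1393841.24 in³, ΣAy_c = 2139290.50 in³.
x_c = 1393841.24/23126.66 = 60.27 in; y_c = 2139290.50/23126.66 = 92.50 in.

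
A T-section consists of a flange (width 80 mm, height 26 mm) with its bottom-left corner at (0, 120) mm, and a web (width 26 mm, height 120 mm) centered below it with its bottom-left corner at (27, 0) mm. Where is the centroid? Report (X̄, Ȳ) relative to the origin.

X̄ = 40.00 mm, Ȳ = 89.20 mm

Part | A | x̄ᵢ | ȳᵢ | A·x̄ᵢ | A·ȳᵢ
web | 3120.00 | 40.00 | 60.00 | 124800.00 | 187200.00
flange | 2080.00 | 40.00 | 133.00 | 83200.00 | 276640.00
Σ | 5200.00 |  |  | 208000.00 | 463840.00
X̄ = 208000.00 / 5200.00 = 40.00 mm
Ȳ = 463840.00 / 5200.00 = 89.20 mm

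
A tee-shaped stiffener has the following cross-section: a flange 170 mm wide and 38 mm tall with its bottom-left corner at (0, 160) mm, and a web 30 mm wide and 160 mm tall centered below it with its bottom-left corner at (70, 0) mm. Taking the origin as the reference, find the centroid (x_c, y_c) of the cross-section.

Part | A | x̄ᵢ | ȳᵢ | A·x̄ᵢ | A·ȳᵢ
web | 4800.00 | 85.00 | 80.00 | 408000.00 | 384000.00
flange | 6460.00 | 85.00 | 179.00 | 549100.00 | 1156340.00
Σ | 11260.00 |  |  | 957100.00 | 1540340.00
x_c = 957100.00 / 11260.00 = 85.00 mm
y_c = 1540340.00 / 11260.00 = 136.80 mm

x_c = 85.00 mm, y_c = 136.80 mm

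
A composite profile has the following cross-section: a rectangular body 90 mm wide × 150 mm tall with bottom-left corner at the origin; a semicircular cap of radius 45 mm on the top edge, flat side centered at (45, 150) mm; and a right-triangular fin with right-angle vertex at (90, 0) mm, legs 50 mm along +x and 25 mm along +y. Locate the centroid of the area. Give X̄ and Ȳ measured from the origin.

X̄ = 47.23 mm, Ȳ = 89.89 mm

rectangular body: A = 90 × 150 = 13500.00, centroid at (45.00, 75.00).
semicircular top: A = ½π·45² = 3180.86, centroid at (45.00, 169.10).
triangular fin: A = ½·50·25 = 625.00, centroid at (106.67, 8.33).
ΣA = 17305.86 mm², ΣAX̄ = 817305.48 mm³, ΣAȲ = 1555587.72 mm³.
X̄ = 817305.48/17305.86 = 47.23 mm; Ȳ = 1555587.72/17305.86 = 89.89 mm.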